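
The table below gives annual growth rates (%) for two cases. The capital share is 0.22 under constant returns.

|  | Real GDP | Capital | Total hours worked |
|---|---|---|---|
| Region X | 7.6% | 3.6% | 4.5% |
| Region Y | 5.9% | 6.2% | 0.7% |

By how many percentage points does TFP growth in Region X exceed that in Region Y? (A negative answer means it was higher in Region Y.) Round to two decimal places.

-0.69 percentage points

Labor's share = 1 − 0.22 = 0.78.
Region X: TFP = 7.6 − 0.792 − 3.51 = 3.298%.
Region Y: TFP = 5.9 − 1.364 − 0.546 = 3.99%.
Difference = 3.298 − (3.99) = -0.692 pp.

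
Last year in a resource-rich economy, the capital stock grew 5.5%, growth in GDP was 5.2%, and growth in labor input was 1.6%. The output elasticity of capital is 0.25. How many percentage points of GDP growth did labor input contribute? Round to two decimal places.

1.20 percentage points

Labor's share = 1 − 0.25 = 0.75.
Contribution = share × growth = 0.75 × 1.6 = 1.2 pp.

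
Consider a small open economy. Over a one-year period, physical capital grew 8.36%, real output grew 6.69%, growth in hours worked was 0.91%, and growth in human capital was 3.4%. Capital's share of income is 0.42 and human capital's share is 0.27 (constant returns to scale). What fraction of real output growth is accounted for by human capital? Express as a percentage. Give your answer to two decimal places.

Human capital contributed 0.27 × 3.4 = 0.918 pp.
Share of growth = 0.918 / 6.69 × 100 = 13.722%.

13.72%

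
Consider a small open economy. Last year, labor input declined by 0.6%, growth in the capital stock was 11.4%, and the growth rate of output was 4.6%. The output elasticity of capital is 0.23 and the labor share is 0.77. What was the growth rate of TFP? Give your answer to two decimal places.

2.44%

Labor's share = 1 − 0.23 = 0.77.
The capital stock: 0.23 × 11.4 = 2.622 pp.
Labor input: 0.77 × (-0.6) = -0.462 pp.
TFP growth = 4.6 − 2.16 = 2.44%.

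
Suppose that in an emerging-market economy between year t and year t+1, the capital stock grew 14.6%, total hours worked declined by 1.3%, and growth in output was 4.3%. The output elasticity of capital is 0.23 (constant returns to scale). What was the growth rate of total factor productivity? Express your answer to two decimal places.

Labor's share = 1 − 0.23 = 0.77.
The capital stock: 0.23 × 14.6 = 3.358 pp.
Total hours worked: 0.77 × (-1.3) = -1.001 pp.
TFP growth = 4.3 − 2.357 = 1.943%.

1.94%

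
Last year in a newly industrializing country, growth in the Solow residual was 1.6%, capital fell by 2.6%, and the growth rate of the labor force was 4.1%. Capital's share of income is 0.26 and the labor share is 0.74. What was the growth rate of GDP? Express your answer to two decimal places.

Labor's share = 1 − 0.26 = 0.74.
Capital: 0.26 × (-2.6) = -0.676 pp.
The labor force: 0.74 × 4.1 = 3.034 pp.
Output growth = 1.6 + 2.358 = 3.958%.

3.96%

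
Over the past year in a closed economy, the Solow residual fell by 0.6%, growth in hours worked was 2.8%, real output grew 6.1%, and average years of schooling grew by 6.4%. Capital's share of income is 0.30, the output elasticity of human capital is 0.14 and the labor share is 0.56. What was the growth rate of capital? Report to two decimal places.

Labor's share = 1 − 0.3 − 0.14 = 0.56.
gY = gA + 0.14×6.4 + 0.56×2.8 + 0.3×g.
0.3×g = 6.1 + 0.6 − 2.464 = 4.236.
g = 4.236 / 0.3 = 14.12%.

Capital grew 14.12%.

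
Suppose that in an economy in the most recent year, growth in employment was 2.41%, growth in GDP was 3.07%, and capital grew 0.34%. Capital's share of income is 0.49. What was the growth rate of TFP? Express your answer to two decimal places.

1.67%

Labor's share = 1 − 0.49 = 0.51.
Capital: 0.49 × 0.34 = 0.1666 pp.
Employment: 0.51 × 2.41 = 1.2291 pp.
TFP growth = 3.07 − 1.3957 = 1.6743%.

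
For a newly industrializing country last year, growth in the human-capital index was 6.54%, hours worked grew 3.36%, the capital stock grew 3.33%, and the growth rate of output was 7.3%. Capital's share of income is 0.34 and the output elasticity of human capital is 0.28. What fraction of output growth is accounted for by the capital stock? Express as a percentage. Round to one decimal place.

The capital stock contributed 0.34 × 3.33 = 1.1322 pp.
Share of growth = 1.1322 / 7.3 × 100 = 15.51%.

The capital stock accounted for 15.5% of growth.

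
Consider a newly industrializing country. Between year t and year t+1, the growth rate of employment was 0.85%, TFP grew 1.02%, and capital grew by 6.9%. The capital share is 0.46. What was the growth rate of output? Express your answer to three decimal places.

Labor's share = 1 − 0.46 = 0.54.
Capital: 0.46 × 6.9 = 3.174 pp.
Employment: 0.54 × 0.85 = 0.459 pp.
Output growth = 1.02 + 3.633 = 4.653%.

4.653%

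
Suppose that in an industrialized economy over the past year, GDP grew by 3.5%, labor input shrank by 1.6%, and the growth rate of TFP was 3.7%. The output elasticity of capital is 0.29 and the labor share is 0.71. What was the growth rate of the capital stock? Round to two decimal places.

Labor's share = 1 − 0.29 = 0.71.
gY = gA + 0.71×(-1.6) + 0.29×g.
0.29×g = 3.5 − 3.7 + 1.136 = 0.936.
g = 0.936 / 0.29 = 3.2276%.

The capital stock grew 3.23%.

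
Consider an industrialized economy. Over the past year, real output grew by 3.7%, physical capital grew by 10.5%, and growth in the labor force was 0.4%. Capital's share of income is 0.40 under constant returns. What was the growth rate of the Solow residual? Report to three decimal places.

Labor's share = 1 − 0.4 = 0.6.
Physical capital: 0.4 × 10.5 = 4.2 pp.
The labor force: 0.6 × 0.4 = 0.24 pp.
TFP growth = 3.7 − 4.44 = -0.74%.

-0.740%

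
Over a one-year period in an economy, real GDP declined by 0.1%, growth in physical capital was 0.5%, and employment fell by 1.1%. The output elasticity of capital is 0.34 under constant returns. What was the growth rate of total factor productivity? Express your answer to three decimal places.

Total factor productivity growth was 0.456%.

Labor's share = 1 − 0.34 = 0.66.
Physical capital: 0.34 × 0.5 = 0.17 pp.
Employment: 0.66 × (-1.1) = -0.726 pp.
TFP growth = -0.1 + 0.556 = 0.456%.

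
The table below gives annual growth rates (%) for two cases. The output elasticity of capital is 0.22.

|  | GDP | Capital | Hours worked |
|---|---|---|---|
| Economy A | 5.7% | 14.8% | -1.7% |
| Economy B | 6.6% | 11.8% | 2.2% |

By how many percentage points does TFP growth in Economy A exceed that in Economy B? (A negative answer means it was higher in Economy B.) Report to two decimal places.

1.48 percentage points

Labor's share = 1 − 0.22 = 0.78.
Economy A: TFP = 5.7 − 3.256 + 1.326 = 3.77%.
Economy B: TFP = 6.6 − 2.596 − 1.716 = 2.288%.
Difference = 3.77 − (2.288) = 1.482 pp.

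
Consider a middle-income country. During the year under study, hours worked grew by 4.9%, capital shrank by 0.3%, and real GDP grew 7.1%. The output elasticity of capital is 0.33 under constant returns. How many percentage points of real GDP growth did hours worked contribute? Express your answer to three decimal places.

Labor's share = 1 − 0.33 = 0.67.
Contribution = share × growth = 0.67 × 4.9 = 3.283 pp.

3.283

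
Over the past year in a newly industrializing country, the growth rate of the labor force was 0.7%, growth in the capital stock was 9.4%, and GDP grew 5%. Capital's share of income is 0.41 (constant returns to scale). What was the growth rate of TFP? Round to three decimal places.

Labor's share = 1 − 0.41 = 0.59.
The capital stock: 0.41 × 9.4 = 3.854 pp.
The labor force: 0.59 × 0.7 = 0.413 pp.
TFP growth = 5 − 4.267 = 0.733%.

0.733%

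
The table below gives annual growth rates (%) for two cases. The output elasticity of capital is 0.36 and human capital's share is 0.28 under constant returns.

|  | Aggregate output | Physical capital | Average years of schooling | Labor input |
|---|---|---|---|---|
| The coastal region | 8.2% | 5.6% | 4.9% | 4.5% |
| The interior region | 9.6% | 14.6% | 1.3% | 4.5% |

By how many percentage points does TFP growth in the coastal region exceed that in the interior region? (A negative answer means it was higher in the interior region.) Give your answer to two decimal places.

0.83 percentage points

Labor's share = 1 − 0.36 − 0.28 = 0.36.
The coastal region: TFP = 8.2 − 2.016 − 1.372 − 1.62 = 3.192%.
The interior region: TFP = 9.6 − 5.256 − 0.364 − 1.62 = 2.36%.
Difference = 3.192 − (2.36) = 0.832 pp.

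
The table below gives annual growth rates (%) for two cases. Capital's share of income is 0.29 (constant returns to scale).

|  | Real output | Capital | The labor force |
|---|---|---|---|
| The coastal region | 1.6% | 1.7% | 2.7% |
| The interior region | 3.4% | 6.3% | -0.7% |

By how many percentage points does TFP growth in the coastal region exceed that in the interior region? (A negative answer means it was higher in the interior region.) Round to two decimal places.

Labor's share = 1 − 0.29 = 0.71.
The coastal region: TFP = 1.6 − 0.493 − 1.917 = -0.81%.
The interior region: TFP = 3.4 − 1.827 + 0.497 = 2.07%.
Difference = -0.81 − (2.07) = -2.88 pp.

-2.88 percentage points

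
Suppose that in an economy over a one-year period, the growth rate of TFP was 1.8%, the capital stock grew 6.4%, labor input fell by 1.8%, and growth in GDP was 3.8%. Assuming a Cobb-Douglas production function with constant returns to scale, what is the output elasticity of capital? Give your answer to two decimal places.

0.46

gY = gA + α·gK + (1−α)·gL, so gY − gA − gL = α(gK − gL).
3.8 − 1.8 + 1.8 = α × (6.4 − (-1.8)).
3.8 = 8.2 α, so α = 0.4634.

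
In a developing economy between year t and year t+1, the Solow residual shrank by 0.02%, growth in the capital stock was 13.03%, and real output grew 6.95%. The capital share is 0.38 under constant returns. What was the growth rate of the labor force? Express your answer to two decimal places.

Labor's share = 1 − 0.38 = 0.62.
gY = gA + 0.38×13.03 + 0.62×g.
0.62×g = 6.95 + 0.02 − 4.9514 = 2.0186.
g = 2.0186 / 0.62 = 3.2558%.

3.26%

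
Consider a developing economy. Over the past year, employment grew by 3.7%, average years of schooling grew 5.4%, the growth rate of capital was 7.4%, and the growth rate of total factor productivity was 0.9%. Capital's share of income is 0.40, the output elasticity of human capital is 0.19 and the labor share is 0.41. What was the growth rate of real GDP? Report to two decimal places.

Labor's share = 1 − 0.4 − 0.19 = 0.41.
Capital: 0.4 × 7.4 = 2.96 pp.
Average years of schooling: 0.19 × 5.4 = 1.026 pp.
Employment: 0.41 × 3.7 = 1.517 pp.
Output growth = 0.9 + 5.503 = 6.403%.

6.40%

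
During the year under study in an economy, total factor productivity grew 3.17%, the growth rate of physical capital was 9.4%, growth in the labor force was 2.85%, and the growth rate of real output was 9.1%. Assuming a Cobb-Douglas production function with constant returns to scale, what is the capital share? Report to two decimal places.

gY = gA + α·gK + (1−α)·gL, so gY − gA − gL = α(gK − gL).
9.1 − 3.17 − 2.85 = α × (9.4 − 2.85).
3.08 = 6.55 α, so α = 0.4702.

0.47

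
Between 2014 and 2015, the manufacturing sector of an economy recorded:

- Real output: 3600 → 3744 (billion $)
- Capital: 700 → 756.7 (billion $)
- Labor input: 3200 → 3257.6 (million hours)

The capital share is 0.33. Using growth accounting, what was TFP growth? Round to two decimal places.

Real output growth = (3744 − 3600) / 3600 = 4%.
Capital growth = (756.7 − 700) / 700 = 8.1%.
Labor input growth = (3257.6 − 3200) / 3200 = 1.8%.
Labor's share = 1 − 0.33 = 0.67.
Capital: 0.33 × 8.1 = 2.673 pp.
Labor input: 0.67 × 1.8 = 1.206 pp.
TFP growth = 4 − 3.879 = 0.121%.

TFP grew 0.12%.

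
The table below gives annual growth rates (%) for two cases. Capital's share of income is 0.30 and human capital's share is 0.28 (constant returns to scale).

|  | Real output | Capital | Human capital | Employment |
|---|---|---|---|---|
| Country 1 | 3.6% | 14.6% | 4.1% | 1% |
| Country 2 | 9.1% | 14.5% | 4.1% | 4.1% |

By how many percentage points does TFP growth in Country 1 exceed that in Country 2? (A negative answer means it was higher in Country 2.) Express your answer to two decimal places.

Labor's share = 1 − 0.3 − 0.28 = 0.42.
Country 1: TFP = 3.6 − 4.38 − 1.148 − 0.42 = -2.348%.
Country 2: TFP = 9.1 − 4.35 − 1.148 − 1.722 = 1.88%.
Difference = -2.348 − (1.88) = -4.228 pp.

-4.23 percentage points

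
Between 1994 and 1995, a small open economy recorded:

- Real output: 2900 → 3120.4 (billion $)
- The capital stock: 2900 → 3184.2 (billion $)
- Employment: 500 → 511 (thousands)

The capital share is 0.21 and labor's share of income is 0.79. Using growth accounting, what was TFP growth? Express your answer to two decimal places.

3.80%

Real output growth = (3120.4 − 2900) / 2900 = 7.6%.
The capital stock growth = (3184.2 − 2900) / 2900 = 9.8%.
Employment growth = (511 − 500) / 500 = 2.2%.
Labor's share = 1 − 0.21 = 0.79.
The capital stock: 0.21 × 9.8 = 2.058 pp.
Employment: 0.79 × 2.2 = 1.738 pp.
TFP growth = 7.6 − 3.796 = 3.804%.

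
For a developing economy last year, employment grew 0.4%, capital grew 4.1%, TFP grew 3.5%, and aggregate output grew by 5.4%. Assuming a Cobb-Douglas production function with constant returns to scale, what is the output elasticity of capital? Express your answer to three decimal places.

The output elasticity of capital is 0.405.

gY = gA + α·gK + (1−α)·gL, so gY − gA − gL = α(gK − gL).
5.4 − 3.5 − 0.4 = α × (4.1 − 0.4).
1.5 = 3.7 α, so α = 0.40541.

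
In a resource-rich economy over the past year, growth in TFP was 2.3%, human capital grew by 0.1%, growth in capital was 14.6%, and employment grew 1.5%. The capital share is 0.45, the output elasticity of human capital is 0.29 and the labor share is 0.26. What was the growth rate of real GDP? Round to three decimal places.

Real GDP growth was 9.289%.

Labor's share = 1 − 0.45 − 0.29 = 0.26.
Capital: 0.45 × 14.6 = 6.57 pp.
Human capital: 0.29 × 0.1 = 0.029 pp.
Employment: 0.26 × 1.5 = 0.39 pp.
Output growth = 2.3 + 6.989 = 9.289%.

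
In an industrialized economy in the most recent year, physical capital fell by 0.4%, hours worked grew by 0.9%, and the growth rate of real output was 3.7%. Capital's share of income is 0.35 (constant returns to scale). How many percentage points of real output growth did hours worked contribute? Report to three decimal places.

0.585

Labor's share = 1 − 0.35 = 0.65.
Contribution = share × growth = 0.65 × 0.9 = 0.585 pp.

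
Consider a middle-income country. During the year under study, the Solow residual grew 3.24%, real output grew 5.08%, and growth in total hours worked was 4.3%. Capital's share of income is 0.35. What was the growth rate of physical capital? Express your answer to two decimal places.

Labor's share = 1 − 0.35 = 0.65.
gY = gA + 0.65×4.3 + 0.35×g.
0.35×g = 5.08 − 3.24 − 2.795 = -0.955.
g = -0.955 / 0.35 = -2.7286%.

-2.73%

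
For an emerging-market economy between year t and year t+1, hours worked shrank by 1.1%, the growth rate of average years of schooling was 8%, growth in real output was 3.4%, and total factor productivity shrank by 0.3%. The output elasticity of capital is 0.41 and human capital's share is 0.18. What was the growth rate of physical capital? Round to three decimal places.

Physical capital grew 6.612%.

Labor's share = 1 − 0.41 − 0.18 = 0.41.
gY = gA + 0.18×8 + 0.41×(-1.1) + 0.41×g.
0.41×g = 3.4 + 0.3 − 0.989 = 2.711.
g = 2.711 / 0.41 = 6.6122%.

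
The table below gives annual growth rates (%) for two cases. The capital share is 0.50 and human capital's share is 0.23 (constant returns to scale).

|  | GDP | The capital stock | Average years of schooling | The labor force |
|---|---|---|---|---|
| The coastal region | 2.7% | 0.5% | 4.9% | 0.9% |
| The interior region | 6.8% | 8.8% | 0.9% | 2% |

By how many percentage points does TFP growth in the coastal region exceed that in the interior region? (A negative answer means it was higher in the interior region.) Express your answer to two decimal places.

-0.57 percentage points

Labor's share = 1 − 0.5 − 0.23 = 0.27.
The coastal region: TFP = 2.7 − 0.25 − 1.127 − 0.243 = 1.08%.
The interior region: TFP = 6.8 − 4.4 − 0.207 − 0.54 = 1.653%.
Difference = 1.08 − (1.653) = -0.573 pp.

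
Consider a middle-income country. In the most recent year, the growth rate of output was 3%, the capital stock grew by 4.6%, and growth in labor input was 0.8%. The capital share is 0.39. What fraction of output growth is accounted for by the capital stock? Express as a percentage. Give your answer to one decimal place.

The capital stock contributed 0.39 × 4.6 = 1.794 pp.
Share of growth = 1.794 / 3 × 100 = 59.8%.

59.8%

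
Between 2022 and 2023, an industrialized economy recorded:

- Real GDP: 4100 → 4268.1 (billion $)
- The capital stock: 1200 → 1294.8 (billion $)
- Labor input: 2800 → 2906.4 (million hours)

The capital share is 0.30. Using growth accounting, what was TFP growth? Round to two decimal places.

Real GDP growth = (4268.1 − 4100) / 4100 = 4.1%.
The capital stock growth = (1294.8 − 1200) / 1200 = 7.9%.
Labor input growth = (2906.4 − 2800) / 2800 = 3.8%.
Labor's share = 1 − 0.3 = 0.7.
The capital stock: 0.3 × 7.9 = 2.37 pp.
Labor input: 0.7 × 3.8 = 2.66 pp.
TFP growth = 4.1 − 5.03 = -0.93%.

-0.93%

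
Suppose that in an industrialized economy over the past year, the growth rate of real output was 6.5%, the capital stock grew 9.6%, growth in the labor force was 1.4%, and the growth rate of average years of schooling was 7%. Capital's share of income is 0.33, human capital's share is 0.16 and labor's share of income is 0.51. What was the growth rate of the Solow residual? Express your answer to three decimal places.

1.498%

Labor's share = 1 − 0.33 − 0.16 = 0.51.
The capital stock: 0.33 × 9.6 = 3.168 pp.
Average years of schooling: 0.16 × 7 = 1.12 pp.
The labor force: 0.51 × 1.4 = 0.714 pp.
TFP growth = 6.5 − 5.002 = 1.498%.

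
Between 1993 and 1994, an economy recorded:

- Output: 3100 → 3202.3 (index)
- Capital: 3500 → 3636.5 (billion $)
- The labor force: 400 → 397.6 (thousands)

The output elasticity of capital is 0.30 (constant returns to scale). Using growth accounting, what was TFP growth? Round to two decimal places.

2.55%

Output growth = (3202.3 − 3100) / 3100 = 3.3%.
Capital growth = (3636.5 − 3500) / 3500 = 3.9%.
The labor force growth = (397.6 − 400) / 400 = -0.6%.
Labor's share = 1 − 0.3 = 0.7.
Capital: 0.3 × 3.9 = 1.17 pp.
The labor force: 0.7 × (-0.6) = -0.42 pp.
TFP growth = 3.3 − 0.75 = 2.55%.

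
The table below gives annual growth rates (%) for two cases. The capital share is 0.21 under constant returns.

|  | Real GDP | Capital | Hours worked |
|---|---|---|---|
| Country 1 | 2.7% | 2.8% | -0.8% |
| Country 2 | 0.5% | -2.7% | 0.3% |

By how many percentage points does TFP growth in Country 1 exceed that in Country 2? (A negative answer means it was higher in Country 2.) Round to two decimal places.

Labor's share = 1 − 0.21 = 0.79.
Country 1: TFP = 2.7 − 0.588 + 0.632 = 2.744%.
Country 2: TFP = 0.5 + 0.567 − 0.237 = 0.83%.
Difference = 2.744 − (0.83) = 1.914 pp.

1.91 percentage points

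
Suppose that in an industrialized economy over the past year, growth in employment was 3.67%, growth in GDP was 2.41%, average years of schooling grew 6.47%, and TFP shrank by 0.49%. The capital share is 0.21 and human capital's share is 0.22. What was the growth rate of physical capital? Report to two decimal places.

-2.93%

Labor's share = 1 − 0.21 − 0.22 = 0.57.
gY = gA + 0.22×6.47 + 0.57×3.67 + 0.21×g.
0.21×g = 2.41 + 0.49 − 3.5153 = -0.6153.
g = -0.6153 / 0.21 = -2.93%.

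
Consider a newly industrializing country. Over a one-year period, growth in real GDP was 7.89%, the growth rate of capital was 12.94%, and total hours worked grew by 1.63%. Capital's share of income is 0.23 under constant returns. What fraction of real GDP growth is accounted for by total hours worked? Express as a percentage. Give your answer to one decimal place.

Labor's share = 1 − 0.23 = 0.77.
Total hours worked contributed 0.77 × 1.63 = 1.2551 pp.
Share of growth = 1.2551 / 7.89 × 100 = 15.907%.

15.9%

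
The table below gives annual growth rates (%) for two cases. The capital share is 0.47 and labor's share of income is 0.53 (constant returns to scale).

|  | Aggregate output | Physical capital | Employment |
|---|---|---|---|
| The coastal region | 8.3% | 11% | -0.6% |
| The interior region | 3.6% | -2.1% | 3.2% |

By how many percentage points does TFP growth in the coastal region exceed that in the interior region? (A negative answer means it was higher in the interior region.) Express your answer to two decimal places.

Labor's share = 1 − 0.47 = 0.53.
The coastal region: TFP = 8.3 − 5.17 + 0.318 = 3.448%.
The interior region: TFP = 3.6 + 0.987 − 1.696 = 2.891%.
Difference = 3.448 − (2.891) = 0.557 pp.

0.56 percentage points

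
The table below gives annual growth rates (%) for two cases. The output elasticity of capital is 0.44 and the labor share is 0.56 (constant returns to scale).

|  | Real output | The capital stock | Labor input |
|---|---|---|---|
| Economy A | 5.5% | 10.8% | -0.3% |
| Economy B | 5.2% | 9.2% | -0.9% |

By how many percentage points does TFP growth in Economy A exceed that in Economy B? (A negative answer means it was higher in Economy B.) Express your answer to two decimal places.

Labor's share = 1 − 0.44 = 0.56.
Economy A: TFP = 5.5 − 4.752 + 0.168 = 0.916%.
Economy B: TFP = 5.2 − 4.048 + 0.504 = 1.656%.
Difference = 0.916 − (1.656) = -0.74 pp.

-0.74 percentage points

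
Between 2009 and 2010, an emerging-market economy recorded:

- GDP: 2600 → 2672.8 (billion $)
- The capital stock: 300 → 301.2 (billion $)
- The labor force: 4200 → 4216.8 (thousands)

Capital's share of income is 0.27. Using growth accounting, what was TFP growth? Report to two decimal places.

GDP growth = (2672.8 − 2600) / 2600 = 2.8%.
The capital stock growth = (301.2 − 300) / 300 = 0.4%.
The labor force growth = (4216.8 − 4200) / 4200 = 0.4%.
Labor's share = 1 − 0.27 = 0.73.
The capital stock: 0.27 × 0.4 = 0.108 pp.
The labor force: 0.73 × 0.4 = 0.292 pp.
TFP growth = 2.8 − 0.4 = 2.4%.

TFP grew 2.40%.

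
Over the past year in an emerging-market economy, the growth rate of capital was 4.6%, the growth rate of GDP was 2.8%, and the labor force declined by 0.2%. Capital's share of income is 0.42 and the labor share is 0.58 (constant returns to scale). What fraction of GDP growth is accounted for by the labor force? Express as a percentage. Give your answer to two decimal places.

-4.14%

Labor's share = 1 − 0.42 = 0.58.
The labor force contributed 0.58 × (-0.2) = -0.116 pp.
Share of growth = -0.116 / 2.8 × 100 = -4.1429%.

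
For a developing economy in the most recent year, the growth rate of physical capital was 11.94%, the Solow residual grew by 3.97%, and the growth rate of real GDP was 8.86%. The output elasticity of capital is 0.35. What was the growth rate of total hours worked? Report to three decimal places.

1.094%

Labor's share = 1 − 0.35 = 0.65.
gY = gA + 0.35×11.94 + 0.65×g.
0.65×g = 8.86 − 3.97 − 4.179 = 0.711.
g = 0.711 / 0.65 = 1.09385%.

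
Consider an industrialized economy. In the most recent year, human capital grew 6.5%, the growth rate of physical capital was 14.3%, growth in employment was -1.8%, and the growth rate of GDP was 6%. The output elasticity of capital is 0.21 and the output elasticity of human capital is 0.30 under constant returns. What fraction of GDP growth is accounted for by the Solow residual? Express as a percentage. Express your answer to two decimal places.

The Solow residual accounted for 32.15% of growth.

Labor's share = 1 − 0.21 − 0.3 = 0.49.
Physical capital: 0.21 × 14.3 = 3.003 pp.
Human capital: 0.3 × 6.5 = 1.95 pp.
Employment: 0.49 × (-1.8) = -0.882 pp.
TFP growth = 6 − 4.071 = 1.929%.
TFP share of growth = 1.929 / 6 × 100 = 32.15%.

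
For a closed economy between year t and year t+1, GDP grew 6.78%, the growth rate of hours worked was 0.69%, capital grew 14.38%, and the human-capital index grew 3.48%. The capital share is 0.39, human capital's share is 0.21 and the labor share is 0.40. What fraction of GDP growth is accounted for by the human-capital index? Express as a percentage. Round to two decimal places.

The human-capital index contributed 0.21 × 3.48 = 0.7308 pp.
Share of growth = 0.7308 / 6.78 × 100 = 10.7788%.

The human-capital index accounted for 10.78% of growth.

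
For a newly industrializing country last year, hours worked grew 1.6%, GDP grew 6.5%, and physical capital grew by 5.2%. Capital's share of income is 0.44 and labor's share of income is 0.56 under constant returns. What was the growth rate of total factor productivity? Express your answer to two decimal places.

Labor's share = 1 − 0.44 = 0.56.
Physical capital: 0.44 × 5.2 = 2.288 pp.
Hours worked: 0.56 × 1.6 = 0.896 pp.
TFP growth = 6.5 − 3.184 = 3.316%.

3.32%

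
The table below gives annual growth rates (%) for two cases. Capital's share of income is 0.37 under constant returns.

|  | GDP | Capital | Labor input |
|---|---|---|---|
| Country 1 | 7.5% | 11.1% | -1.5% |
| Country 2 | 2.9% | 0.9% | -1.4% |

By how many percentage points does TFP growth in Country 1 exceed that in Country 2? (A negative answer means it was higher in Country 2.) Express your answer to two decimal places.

0.89 percentage points

Labor's share = 1 − 0.37 = 0.63.
Country 1: TFP = 7.5 − 4.107 + 0.945 = 4.338%.
Country 2: TFP = 2.9 − 0.333 + 0.882 = 3.449%.
Difference = 4.338 − (3.449) = 0.889 pp.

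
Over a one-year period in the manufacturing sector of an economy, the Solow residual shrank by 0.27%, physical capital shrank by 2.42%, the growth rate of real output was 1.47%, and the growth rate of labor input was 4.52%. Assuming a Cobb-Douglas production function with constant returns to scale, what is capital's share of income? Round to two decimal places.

Capital's share of income is 0.40.

gY = gA + α·gK + (1−α)·gL, so gY − gA − gL = α(gK − gL).
1.47 + 0.27 − 4.52 = α × (-2.42 − 4.52).
-2.78 = -6.94 α, so α = 0.4006.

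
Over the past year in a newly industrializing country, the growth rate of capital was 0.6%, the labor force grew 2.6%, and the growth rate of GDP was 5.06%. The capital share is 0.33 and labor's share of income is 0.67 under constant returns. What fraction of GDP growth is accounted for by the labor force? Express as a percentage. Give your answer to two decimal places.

The labor force accounted for 34.43% of growth.

Labor's share = 1 − 0.33 = 0.67.
The labor force contributed 0.67 × 2.6 = 1.742 pp.
Share of growth = 1.742 / 5.06 × 100 = 34.4269%.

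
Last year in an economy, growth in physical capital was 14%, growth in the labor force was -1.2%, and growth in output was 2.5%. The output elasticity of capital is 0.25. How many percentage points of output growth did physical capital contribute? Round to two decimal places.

Contribution = share × growth = 0.25 × 14 = 3.5 pp.

3.50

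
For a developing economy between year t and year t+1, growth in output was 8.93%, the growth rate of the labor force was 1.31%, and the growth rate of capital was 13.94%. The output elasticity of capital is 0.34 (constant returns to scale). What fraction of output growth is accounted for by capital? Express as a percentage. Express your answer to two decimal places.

53.08%

Capital contributed 0.34 × 13.94 = 4.7396 pp.
Share of growth = 4.7396 / 8.93 × 100 = 53.075%.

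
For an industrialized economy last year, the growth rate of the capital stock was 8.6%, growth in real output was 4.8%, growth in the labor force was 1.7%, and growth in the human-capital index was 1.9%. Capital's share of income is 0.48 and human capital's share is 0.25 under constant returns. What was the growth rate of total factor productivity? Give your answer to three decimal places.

-0.262%

Labor's share = 1 − 0.48 − 0.25 = 0.27.
The capital stock: 0.48 × 8.6 = 4.128 pp.
The human-capital index: 0.25 × 1.9 = 0.475 pp.
The labor force: 0.27 × 1.7 = 0.459 pp.
TFP growth = 4.8 − 5.062 = -0.262%.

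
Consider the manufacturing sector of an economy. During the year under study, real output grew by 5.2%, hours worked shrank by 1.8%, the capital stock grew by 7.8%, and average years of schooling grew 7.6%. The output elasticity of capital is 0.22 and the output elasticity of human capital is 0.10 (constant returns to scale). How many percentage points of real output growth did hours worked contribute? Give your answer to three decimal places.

Labor's share = 1 − 0.22 − 0.1 = 0.68.
Contribution = share × growth = 0.68 × (-1.8) = -1.224 pp.

-1.224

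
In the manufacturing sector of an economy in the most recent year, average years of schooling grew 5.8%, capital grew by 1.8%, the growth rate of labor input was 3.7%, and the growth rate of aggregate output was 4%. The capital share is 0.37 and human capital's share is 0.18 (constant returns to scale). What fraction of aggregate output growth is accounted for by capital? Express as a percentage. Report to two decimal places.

Capital contributed 0.37 × 1.8 = 0.666 pp.
Share of growth = 0.666 / 4 × 100 = 16.65%.

Capital accounted for 16.65% of growth.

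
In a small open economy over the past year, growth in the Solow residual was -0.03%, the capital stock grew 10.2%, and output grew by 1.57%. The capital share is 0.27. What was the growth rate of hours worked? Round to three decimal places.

-1.581%

Labor's share = 1 − 0.27 = 0.73.
gY = gA + 0.27×10.2 + 0.73×g.
0.73×g = 1.57 + 0.03 − 2.754 = -1.154.
g = -1.154 / 0.73 = -1.58082%.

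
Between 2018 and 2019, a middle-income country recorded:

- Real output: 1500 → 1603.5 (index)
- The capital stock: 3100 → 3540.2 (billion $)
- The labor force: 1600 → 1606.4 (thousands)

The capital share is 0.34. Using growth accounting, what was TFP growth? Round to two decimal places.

1.81%

Real output growth = (1603.5 − 1500) / 1500 = 6.9%.
The capital stock growth = (3540.2 − 3100) / 3100 = 14.2%.
The labor force growth = (1606.4 − 1600) / 1600 = 0.4%.
Labor's share = 1 − 0.34 = 0.66.
The capital stock: 0.34 × 14.2 = 4.828 pp.
The labor force: 0.66 × 0.4 = 0.264 pp.
TFP growth = 6.9 − 5.092 = 1.808%.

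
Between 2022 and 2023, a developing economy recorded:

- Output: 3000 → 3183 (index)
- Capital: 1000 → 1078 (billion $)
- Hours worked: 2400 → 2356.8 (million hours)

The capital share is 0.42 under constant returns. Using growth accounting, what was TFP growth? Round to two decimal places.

Output growth = (3183 − 3000) / 3000 = 6.1%.
Capital growth = (1078 − 1000) / 1000 = 7.8%.
Hours worked growth = (2356.8 − 2400) / 2400 = -1.8%.
Labor's share = 1 − 0.42 = 0.58.
Capital: 0.42 × 7.8 = 3.276 pp.
Hours worked: 0.58 × (-1.8) = -1.044 pp.
TFP growth = 6.1 − 2.232 = 3.868%.

3.87%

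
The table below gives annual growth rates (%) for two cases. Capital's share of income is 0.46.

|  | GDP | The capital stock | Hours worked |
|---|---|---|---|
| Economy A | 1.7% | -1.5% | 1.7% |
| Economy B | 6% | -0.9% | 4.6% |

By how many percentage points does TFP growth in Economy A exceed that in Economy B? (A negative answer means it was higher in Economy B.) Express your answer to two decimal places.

Labor's share = 1 − 0.46 = 0.54.
Economy A: TFP = 1.7 + 0.69 − 0.918 = 1.472%.
Economy B: TFP = 6 + 0.414 − 2.484 = 3.93%.
Difference = 1.472 − (3.93) = -2.458 pp.

-2.46 percentage points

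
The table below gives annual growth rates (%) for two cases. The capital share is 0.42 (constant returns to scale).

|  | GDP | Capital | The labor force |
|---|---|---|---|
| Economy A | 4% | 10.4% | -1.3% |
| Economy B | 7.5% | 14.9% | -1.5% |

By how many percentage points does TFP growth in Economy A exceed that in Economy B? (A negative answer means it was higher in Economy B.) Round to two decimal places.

Labor's share = 1 − 0.42 = 0.58.
Economy A: TFP = 4 − 4.368 + 0.754 = 0.386%.
Economy B: TFP = 7.5 − 6.258 + 0.87 = 2.112%.
Difference = 0.386 − (2.112) = -1.726 pp.

-1.73 percentage points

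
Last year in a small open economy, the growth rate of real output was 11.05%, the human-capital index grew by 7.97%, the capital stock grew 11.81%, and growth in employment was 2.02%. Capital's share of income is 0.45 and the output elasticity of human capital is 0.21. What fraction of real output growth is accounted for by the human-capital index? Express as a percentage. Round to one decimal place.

15.1%

The human-capital index contributed 0.21 × 7.97 = 1.6737 pp.
Share of growth = 1.6737 / 11.05 × 100 = 15.147%.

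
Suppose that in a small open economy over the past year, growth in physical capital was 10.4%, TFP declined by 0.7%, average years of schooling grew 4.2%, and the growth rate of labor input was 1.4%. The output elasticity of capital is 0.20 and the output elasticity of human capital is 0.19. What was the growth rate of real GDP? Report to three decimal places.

Labor's share = 1 − 0.2 − 0.19 = 0.61.
Physical capital: 0.2 × 10.4 = 2.08 pp.
Average years of schooling: 0.19 × 4.2 = 0.798 pp.
Labor input: 0.61 × 1.4 = 0.854 pp.
Output growth = -0.7 + 3.732 = 3.032%.

Real GDP grew 3.032%.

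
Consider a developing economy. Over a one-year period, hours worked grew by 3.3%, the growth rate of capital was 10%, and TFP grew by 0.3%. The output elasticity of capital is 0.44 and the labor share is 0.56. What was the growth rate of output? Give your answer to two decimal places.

Labor's share = 1 − 0.44 = 0.56.
Capital: 0.44 × 10 = 4.4 pp.
Hours worked: 0.56 × 3.3 = 1.848 pp.
Output growth = 0.3 + 6.248 = 6.548%.

Output grew 6.55%.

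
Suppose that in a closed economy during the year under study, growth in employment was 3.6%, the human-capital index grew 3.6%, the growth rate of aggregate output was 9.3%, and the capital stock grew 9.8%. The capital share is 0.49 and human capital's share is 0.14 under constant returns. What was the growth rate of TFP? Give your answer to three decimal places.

TFP growth was 2.662%.

Labor's share = 1 − 0.49 − 0.14 = 0.37.
The capital stock: 0.49 × 9.8 = 4.802 pp.
The human-capital index: 0.14 × 3.6 = 0.504 pp.
Employment: 0.37 × 3.6 = 1.332 pp.
TFP growth = 9.3 − 6.638 = 2.662%.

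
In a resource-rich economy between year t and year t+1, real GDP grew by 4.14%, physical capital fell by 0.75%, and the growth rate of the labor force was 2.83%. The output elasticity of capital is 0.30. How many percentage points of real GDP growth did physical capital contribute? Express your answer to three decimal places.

Contribution = share × growth = 0.3 × (-0.75) = -0.225 pp.

-0.225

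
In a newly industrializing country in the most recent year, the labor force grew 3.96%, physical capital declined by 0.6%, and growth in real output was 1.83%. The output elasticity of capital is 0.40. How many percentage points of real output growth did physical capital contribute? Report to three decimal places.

-0.240 pp

Contribution = share × growth = 0.4 × (-0.6) = -0.24 pp.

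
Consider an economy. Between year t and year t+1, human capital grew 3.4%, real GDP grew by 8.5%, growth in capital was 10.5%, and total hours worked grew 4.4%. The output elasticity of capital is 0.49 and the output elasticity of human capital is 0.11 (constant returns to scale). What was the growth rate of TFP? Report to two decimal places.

Labor's share = 1 − 0.49 − 0.11 = 0.4.
Capital: 0.49 × 10.5 = 5.145 pp.
Human capital: 0.11 × 3.4 = 0.374 pp.
Total hours worked: 0.4 × 4.4 = 1.76 pp.
TFP growth = 8.5 − 7.279 = 1.221%.

TFP grew 1.22%.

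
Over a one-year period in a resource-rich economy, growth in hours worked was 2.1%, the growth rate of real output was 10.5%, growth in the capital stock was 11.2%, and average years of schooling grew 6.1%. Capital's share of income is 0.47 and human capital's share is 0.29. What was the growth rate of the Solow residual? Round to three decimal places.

Labor's share = 1 − 0.47 − 0.29 = 0.24.
The capital stock: 0.47 × 11.2 = 5.264 pp.
Average years of schooling: 0.29 × 6.1 = 1.769 pp.
Hours worked: 0.24 × 2.1 = 0.504 pp.
TFP growth = 10.5 − 7.537 = 2.963%.

The Solow residual grew 2.963%.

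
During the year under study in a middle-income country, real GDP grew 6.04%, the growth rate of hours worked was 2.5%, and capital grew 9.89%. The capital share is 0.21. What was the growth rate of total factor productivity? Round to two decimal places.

Labor's share = 1 − 0.21 = 0.79.
Capital: 0.21 × 9.89 = 2.0769 pp.
Hours worked: 0.79 × 2.5 = 1.975 pp.
TFP growth = 6.04 − 4.0519 = 1.9881%.

1.99%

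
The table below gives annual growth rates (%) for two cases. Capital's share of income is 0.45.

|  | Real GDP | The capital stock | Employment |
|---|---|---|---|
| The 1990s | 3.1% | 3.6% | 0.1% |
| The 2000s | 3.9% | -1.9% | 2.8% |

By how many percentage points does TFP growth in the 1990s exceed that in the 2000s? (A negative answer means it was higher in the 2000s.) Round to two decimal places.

Labor's share = 1 − 0.45 = 0.55.
The 1990s: TFP = 3.1 − 1.62 − 0.055 = 1.425%.
The 2000s: TFP = 3.9 + 0.855 − 1.54 = 3.215%.
Difference = 1.425 − (3.215) = -1.79 pp.

-1.79 percentage points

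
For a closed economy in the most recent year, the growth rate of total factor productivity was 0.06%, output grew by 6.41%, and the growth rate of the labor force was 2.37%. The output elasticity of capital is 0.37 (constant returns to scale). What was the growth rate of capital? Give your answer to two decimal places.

Capital grew 13.13%.

Labor's share = 1 − 0.37 = 0.63.
gY = gA + 0.63×2.37 + 0.37×g.
0.37×g = 6.41 − 0.06 − 1.4931 = 4.8569.
g = 4.8569 / 0.37 = 13.1268%.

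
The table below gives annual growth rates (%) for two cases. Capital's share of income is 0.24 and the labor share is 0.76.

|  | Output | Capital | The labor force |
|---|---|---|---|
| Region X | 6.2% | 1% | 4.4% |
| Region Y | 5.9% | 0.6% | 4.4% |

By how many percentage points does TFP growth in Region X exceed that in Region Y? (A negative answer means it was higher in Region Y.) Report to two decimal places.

Labor's share = 1 − 0.24 = 0.76.
Region X: TFP = 6.2 − 0.24 − 3.344 = 2.616%.
Region Y: TFP = 5.9 − 0.144 − 3.344 = 2.412%.
Difference = 2.616 − (2.412) = 0.204 pp.

0.20 percentage points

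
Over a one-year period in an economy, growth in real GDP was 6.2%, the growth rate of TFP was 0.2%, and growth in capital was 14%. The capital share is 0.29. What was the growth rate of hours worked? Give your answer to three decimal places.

Hours worked grew 2.732%.

Labor's share = 1 − 0.29 = 0.71.
gY = gA + 0.29×14 + 0.71×g.
0.71×g = 6.2 − 0.2 − 4.06 = 1.94.
g = 1.94 / 0.71 = 2.73239%.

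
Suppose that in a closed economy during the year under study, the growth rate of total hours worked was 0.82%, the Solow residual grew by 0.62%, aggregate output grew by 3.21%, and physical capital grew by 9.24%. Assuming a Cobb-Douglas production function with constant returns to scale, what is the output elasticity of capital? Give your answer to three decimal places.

gY = gA + α·gK + (1−α)·gL, so gY − gA − gL = α(gK − gL).
3.21 − 0.62 − 0.82 = α × (9.24 − 0.82).
1.77 = 8.42 α, so α = 0.21021.

α = 0.210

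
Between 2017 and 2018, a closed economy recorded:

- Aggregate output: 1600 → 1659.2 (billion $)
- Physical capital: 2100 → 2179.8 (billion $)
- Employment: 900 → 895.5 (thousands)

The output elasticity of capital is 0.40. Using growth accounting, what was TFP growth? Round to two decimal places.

Aggregate output growth = (1659.2 − 1600) / 1600 = 3.7%.
Physical capital growth = (2179.8 − 2100) / 2100 = 3.8%.
Employment growth = (895.5 − 900) / 900 = -0.5%.
Labor's share = 1 − 0.4 = 0.6.
Physical capital: 0.4 × 3.8 = 1.52 pp.
Employment: 0.6 × (-0.5) = -0.3 pp.
TFP growth = 3.7 − 1.22 = 2.48%.

2.48%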